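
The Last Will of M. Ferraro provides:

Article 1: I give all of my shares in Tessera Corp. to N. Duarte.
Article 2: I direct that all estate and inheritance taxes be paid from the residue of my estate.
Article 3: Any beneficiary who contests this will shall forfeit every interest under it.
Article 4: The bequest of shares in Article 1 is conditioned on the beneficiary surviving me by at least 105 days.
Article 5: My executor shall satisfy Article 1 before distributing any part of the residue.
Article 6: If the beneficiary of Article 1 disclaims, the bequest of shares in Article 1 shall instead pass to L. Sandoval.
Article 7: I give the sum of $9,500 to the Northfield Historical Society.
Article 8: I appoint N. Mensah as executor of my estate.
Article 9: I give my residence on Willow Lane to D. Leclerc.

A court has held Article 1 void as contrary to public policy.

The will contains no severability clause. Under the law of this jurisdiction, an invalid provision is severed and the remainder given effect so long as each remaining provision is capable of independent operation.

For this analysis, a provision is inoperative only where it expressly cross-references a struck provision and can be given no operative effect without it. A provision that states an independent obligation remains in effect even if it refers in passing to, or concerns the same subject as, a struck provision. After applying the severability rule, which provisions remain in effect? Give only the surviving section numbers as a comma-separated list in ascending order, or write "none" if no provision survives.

Article 1 is struck. Article 4 has no operative effect of its own apart from Article 1 and is therefore inoperative. Article 5 has no operative effect of its own apart from Article 1 and is therefore inoperative. Article 6 operates only by reference to Article 1, so it falls with Article 1. With no severability clause, the stated default rule severs what cannot stand and enforces each remaining provision that can operate on its own. Article 2, Article 3, Article 7, Article 8, and Article 9 remain in effect.

2, 3, 7, 8, 9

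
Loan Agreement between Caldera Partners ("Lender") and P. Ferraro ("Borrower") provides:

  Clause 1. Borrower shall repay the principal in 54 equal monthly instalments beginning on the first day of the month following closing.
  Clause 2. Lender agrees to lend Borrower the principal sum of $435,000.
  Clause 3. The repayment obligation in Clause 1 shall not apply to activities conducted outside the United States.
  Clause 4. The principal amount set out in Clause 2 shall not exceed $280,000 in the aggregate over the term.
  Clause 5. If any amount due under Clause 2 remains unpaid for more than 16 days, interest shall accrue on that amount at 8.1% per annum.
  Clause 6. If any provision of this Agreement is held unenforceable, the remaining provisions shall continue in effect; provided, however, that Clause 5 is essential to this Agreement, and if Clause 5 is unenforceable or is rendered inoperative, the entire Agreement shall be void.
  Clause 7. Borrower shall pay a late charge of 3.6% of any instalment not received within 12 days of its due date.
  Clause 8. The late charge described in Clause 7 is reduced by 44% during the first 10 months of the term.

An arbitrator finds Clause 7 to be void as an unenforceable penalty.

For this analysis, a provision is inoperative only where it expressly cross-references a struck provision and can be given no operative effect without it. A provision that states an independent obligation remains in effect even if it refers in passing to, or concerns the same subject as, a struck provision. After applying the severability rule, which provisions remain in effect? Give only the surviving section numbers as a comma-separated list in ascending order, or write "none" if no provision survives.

Clause 7 is struck. Clause 8 has no operative effect of its own apart from Clause 7 and is therefore inoperative. Clause 6 makes Clause 5 an essential term, but Clause 5 is unaffected, so the severability proviso in Clause 6 preserves the remaining provisions. That leaves Clause 1, Clause 2, Clause 3, Clause 4, Clause 5, and Clause 6 in effect.

1, 2, 3, 4, 5, 6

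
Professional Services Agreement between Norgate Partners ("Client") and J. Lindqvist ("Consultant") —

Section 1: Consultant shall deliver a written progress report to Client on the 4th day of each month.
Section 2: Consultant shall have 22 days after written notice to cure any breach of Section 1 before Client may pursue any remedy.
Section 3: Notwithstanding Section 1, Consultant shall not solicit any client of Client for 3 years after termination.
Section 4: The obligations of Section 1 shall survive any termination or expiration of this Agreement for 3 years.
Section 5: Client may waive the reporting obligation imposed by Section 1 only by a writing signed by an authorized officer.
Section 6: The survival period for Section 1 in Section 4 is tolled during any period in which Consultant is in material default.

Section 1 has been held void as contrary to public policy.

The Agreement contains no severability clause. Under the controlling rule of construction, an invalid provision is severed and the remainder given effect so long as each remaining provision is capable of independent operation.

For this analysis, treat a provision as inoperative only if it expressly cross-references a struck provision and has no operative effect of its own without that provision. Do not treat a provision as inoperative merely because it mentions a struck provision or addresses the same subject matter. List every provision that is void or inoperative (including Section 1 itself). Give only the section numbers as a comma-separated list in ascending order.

1, 2, 4, 5, 6

Section 1 is struck. Section 2 has no operative effect of its own apart from Section 1 and is therefore inoperative. Section 4 has no operative effect of its own apart from Section 1 and is therefore inoperative. Section 5 has no operative effect of its own apart from Section 1 and is therefore inoperative. Section 6 has no operative effect of its own apart from Section 4 and is therefore inoperative. Although Section 3 refers to Section 1, its operative terms do not depend on Section 1, so it remains in effect. Under the stated default rule, only provisions that cannot operate independently fall away; the rest are enforced. Only Section 3 remains in effect.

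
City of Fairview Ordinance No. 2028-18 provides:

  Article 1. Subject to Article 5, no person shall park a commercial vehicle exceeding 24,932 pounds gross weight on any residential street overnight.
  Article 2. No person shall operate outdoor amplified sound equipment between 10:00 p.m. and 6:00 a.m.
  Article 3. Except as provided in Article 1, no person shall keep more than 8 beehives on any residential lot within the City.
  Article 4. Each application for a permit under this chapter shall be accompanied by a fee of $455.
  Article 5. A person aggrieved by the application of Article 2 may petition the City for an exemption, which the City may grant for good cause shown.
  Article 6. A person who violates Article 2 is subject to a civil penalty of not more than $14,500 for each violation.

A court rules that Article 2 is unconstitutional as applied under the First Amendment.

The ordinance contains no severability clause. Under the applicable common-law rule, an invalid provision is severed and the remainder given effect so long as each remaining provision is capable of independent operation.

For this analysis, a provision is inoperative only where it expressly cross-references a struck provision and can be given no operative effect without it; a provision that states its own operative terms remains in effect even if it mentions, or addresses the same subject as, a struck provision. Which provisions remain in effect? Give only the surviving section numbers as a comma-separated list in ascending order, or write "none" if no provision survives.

Article 2 is struck. The only function of Article 5 is the exemption procedure for Article 2, so it cannot stand once Article 2 is removed. Article 6 has no operative effect of its own apart from Article 2 and is therefore inoperative. Article 1 mentions Article 5 but its own obligation stands independently of Article 5, so Article 1 is not affected. Under the stated default rule, only provisions that cannot operate independently fall away; the rest are enforced. Article 1, Article 3, and Article 4 remain in effect.

1, 3, 4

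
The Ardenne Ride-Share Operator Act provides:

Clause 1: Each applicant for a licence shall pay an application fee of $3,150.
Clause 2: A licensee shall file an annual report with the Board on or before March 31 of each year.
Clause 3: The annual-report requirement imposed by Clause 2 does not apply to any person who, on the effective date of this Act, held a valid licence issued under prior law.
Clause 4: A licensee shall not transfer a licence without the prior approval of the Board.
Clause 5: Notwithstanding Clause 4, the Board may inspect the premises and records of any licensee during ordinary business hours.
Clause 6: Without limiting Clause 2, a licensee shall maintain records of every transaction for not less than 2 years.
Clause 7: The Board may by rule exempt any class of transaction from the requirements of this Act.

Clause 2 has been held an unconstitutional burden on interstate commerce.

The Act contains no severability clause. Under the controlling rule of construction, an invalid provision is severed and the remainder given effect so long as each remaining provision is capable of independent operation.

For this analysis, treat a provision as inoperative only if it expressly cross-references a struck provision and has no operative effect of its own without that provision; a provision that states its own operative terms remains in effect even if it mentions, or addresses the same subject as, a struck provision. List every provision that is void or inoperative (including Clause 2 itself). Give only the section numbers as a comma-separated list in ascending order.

2, 3

Clause 2 is struck. Clause 3 operates only by reference to Clause 2, so it falls with Clause 2. Clause 6 mentions Clause 2 but its own obligation stands independently of Clause 2, so Clause 6 is not affected. With no severability clause, the stated default rule severs what cannot stand and enforces each remaining provision that can operate on its own. The provisions still in force are Clause 1, Clause 4, Clause 5, Clause 6, and Clause 7.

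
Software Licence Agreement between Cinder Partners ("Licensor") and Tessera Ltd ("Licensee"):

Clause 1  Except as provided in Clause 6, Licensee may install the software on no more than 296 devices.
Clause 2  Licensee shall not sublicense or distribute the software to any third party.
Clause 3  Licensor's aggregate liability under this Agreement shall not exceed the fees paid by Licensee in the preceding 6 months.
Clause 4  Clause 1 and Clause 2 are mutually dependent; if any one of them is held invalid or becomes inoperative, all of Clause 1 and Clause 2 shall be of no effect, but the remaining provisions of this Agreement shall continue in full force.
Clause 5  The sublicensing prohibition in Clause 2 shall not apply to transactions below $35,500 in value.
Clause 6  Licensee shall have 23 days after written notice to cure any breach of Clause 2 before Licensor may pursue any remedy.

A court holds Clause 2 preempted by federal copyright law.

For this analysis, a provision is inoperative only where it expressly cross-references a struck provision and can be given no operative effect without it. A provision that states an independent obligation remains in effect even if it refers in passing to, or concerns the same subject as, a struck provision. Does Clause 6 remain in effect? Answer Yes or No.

Clause 2 is struck. Clause 5 does nothing except set the carve-out from the sublicensing prohibition by reference to Clause 2; with Clause 2 gone it has no independent effect and is inoperative. The only function of Clause 6 is the cure period for breach of Clause 2, so it cannot stand once Clause 2 is removed. Clause 4 declares Clause 1 and Clause 2 mutually dependent; since one of them has fallen, all of them are of no effect. That brings down Clause 1 as well. The remainder continues in force under Clause 4. Clause 3 and Clause 4 remain in effect. Clause 6 is among the inoperative provisions, so the answer is no.

No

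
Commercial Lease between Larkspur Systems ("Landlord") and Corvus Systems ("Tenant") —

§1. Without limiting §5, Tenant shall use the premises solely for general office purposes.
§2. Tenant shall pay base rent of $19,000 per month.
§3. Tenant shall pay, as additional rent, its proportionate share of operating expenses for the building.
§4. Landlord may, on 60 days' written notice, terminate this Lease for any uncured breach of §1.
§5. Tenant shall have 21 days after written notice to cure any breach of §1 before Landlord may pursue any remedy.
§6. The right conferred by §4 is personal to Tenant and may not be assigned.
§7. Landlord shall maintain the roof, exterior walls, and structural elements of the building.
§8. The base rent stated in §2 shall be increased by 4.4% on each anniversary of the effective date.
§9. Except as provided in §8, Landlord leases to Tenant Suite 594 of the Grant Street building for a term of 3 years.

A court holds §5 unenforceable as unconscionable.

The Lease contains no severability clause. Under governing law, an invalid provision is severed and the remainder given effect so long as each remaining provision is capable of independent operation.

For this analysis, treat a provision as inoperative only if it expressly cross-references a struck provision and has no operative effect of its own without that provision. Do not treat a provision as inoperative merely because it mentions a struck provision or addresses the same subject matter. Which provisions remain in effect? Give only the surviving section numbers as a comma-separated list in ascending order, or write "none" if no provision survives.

§5 is struck. §1 mentions §5 but its own obligation stands independently of §5, so §1 is not affected. No other provision's operative terms depend on §5. With no severability clause, the stated default rule severs what cannot stand and enforces each remaining provision that can operate on its own. §1, §2, §3, §4, §6, §7, §8, and §9 remain in effect.

1, 2, 3, 4, 6, 7, 8, 9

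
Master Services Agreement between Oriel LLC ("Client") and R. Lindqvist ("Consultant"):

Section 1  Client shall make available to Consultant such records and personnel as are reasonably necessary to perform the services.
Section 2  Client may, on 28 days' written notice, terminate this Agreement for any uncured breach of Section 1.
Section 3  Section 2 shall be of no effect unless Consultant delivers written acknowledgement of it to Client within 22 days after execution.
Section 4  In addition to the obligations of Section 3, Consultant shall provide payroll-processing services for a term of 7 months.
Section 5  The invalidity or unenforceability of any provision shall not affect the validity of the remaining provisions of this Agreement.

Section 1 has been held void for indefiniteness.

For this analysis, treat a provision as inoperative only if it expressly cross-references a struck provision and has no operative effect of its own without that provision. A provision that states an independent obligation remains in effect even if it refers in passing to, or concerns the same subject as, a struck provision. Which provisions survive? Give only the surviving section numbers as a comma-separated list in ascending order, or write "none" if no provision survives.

4, 5

Section 1 is struck. Section 2 has no operative effect of its own apart from Section 1 and is therefore inoperative. The only function of Section 3 is the acknowledgement condition for Section 2, so it cannot stand once Section 2 is removed. Although Section 4 refers to Section 3, its operative terms do not depend on Section 3, so it remains in effect. Section 5 is a severability clause and preserves every provision that can still be given independent effect. Section 4 and Section 5 remain in effect.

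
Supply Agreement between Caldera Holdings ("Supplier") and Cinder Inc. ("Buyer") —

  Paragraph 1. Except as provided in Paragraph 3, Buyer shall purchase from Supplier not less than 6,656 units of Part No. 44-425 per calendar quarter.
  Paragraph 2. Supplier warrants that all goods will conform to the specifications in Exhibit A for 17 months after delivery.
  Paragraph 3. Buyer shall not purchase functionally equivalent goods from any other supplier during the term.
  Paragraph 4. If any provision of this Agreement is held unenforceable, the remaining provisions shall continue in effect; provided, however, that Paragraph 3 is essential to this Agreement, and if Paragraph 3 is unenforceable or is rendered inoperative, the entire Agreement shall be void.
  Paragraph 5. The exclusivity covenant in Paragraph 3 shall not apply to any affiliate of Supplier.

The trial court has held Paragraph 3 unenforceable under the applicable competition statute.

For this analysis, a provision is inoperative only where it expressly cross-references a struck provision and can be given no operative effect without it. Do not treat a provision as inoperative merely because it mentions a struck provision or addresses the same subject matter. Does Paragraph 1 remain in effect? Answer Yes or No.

No

Paragraph 3 is struck. Paragraph 5 operates only by reference to Paragraph 3, so it falls with Paragraph 3. Paragraph 4 makes Paragraph 3 an essential term, and Paragraph 3 is the provision held invalid; under Paragraph 4, the entire Agreement is therefore void. No provision of the Agreement survives. Paragraph 1 is among the inoperative provisions, so the answer is no.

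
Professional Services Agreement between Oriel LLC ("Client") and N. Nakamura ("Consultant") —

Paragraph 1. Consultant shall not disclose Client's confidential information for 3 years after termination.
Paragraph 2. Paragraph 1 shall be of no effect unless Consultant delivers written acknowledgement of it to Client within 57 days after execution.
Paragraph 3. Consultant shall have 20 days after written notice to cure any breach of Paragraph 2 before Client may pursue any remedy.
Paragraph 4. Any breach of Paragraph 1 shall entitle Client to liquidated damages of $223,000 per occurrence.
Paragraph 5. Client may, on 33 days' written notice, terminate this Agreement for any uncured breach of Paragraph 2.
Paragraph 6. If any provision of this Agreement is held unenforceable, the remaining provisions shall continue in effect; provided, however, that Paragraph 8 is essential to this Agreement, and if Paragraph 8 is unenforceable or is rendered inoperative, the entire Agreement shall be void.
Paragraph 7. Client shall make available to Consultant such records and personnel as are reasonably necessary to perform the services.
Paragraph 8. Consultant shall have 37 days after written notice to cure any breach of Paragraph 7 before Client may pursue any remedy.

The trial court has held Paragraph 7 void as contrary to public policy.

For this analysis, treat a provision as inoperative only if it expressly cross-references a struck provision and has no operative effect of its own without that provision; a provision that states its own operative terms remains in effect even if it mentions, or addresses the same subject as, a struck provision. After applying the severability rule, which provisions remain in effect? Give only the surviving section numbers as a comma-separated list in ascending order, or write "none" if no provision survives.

none

Paragraph 7 is struck. Paragraph 8 merely fixes the cure period for breach of Paragraph 7; with Paragraph 7 gone it has nothing to operate on and falls away. Paragraph 6 makes Paragraph 8 an essential term, and Paragraph 8 has been rendered inoperative by the cascade; under Paragraph 6, the entire Agreement is therefore void. No provision of the Agreement survives.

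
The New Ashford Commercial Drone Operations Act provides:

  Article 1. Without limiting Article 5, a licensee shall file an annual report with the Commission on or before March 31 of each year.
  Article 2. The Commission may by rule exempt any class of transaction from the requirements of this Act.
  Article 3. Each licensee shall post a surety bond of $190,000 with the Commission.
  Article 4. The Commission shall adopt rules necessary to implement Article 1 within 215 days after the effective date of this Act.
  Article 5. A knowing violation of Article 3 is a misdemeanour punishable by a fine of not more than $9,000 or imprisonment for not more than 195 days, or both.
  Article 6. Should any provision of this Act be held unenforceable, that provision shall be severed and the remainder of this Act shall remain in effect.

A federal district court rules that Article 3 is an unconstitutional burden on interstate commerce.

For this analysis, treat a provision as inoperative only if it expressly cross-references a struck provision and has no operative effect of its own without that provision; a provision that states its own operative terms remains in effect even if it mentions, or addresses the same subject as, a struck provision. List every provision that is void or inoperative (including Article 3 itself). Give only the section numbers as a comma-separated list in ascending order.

Article 3 is struck. Article 5 has no operative effect of its own apart from Article 3 and is therefore inoperative. Although Article 1 refers to Article 5, its operative terms do not depend on Article 5, so it remains in effect. Article 6 is a severability clause and preserves every provision that can still be given independent effect. That leaves Article 1, Article 2, Article 4, and Article 6 in effect.

3, 5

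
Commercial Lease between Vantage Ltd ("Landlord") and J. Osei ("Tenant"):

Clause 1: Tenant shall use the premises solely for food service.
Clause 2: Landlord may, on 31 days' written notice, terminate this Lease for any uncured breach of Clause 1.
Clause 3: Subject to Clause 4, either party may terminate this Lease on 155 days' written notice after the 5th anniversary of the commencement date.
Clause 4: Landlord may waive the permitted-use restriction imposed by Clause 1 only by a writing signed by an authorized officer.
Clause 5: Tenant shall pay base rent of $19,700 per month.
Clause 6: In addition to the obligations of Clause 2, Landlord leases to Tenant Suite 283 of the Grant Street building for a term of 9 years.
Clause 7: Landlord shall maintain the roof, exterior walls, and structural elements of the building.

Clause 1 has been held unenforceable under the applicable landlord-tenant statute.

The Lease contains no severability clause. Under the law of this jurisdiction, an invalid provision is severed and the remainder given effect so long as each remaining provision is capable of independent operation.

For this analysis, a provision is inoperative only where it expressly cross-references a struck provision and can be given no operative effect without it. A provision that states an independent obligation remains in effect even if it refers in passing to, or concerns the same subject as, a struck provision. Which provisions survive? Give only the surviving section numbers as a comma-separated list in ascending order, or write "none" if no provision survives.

3, 5, 6, 7

Clause 1 is struck. Clause 2 operates only by reference to Clause 1, so it falls with Clause 1. Clause 4 operates only by reference to Clause 1, so it falls with Clause 1. Clause 3 mentions Clause 4 but its own obligation stands independently of Clause 4, so Clause 3 is not affected. Clause 6 mentions Clause 2 but its own obligation stands independently of Clause 2, so Clause 6 is not affected. With no severability clause, the stated default rule severs what cannot stand and enforces each remaining provision that can operate on its own. The provisions still in force are Clause 3, Clause 5, Clause 6, and Clause 7.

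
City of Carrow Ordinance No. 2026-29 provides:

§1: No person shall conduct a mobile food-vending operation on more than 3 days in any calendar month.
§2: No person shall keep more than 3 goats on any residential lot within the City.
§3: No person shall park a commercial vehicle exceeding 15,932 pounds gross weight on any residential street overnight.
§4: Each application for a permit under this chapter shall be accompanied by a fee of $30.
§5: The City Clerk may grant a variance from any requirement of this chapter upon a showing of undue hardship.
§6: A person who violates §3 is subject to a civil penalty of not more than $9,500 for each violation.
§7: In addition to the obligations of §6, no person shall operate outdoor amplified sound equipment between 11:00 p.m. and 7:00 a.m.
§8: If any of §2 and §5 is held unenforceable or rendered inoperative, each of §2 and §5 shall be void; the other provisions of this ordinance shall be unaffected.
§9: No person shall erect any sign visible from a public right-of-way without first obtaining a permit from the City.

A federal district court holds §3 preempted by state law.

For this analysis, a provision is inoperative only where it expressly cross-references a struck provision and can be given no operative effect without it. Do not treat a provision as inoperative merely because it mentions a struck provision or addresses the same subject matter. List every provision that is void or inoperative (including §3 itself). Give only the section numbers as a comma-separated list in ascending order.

§3 is struck. The only function of §6 is the civil penalty for violating §3, so it cannot stand once §3 is removed. Although §7 refers to §6, its operative terms do not depend on §6, so it remains in effect. §8 ties §2 and §5 together, but none of those is affected here; the remaining provisions continue in force under §8. §1, §2, §4, §5, §7, §8, and §9 remain in effect.

3, 6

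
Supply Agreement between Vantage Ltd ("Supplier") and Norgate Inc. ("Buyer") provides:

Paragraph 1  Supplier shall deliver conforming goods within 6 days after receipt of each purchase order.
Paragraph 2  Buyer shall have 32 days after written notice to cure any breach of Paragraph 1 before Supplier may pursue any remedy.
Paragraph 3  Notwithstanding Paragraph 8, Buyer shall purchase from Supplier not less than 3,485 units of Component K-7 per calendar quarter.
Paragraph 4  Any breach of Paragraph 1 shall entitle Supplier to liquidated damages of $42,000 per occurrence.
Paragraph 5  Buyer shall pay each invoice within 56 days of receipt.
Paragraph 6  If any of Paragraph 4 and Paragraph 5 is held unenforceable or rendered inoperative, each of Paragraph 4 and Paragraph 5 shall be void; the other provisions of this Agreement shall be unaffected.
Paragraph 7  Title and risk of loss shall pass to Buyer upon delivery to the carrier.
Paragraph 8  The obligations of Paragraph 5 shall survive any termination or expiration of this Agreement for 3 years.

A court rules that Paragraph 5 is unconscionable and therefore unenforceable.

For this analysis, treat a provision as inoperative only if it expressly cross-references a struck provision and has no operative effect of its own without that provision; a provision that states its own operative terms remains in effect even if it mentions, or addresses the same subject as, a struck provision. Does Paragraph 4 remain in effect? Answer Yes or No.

No

Paragraph 5 is struck. The only function of Paragraph 8 is the survival period for Paragraph 5, so it cannot stand once Paragraph 5 is removed. Paragraph 3 mentions Paragraph 8 but its own obligation stands independently of Paragraph 8, so Paragraph 3 is not affected. Paragraph 6 declares Paragraph 4 and Paragraph 5 mutually dependent; since one of them has fallen, all of them are of no effect. That brings down Paragraph 4 as well. The remainder continues in force under Paragraph 6. Paragraph 1, Paragraph 2, Paragraph 3, Paragraph 6, and Paragraph 7 remain in effect. Paragraph 4 is among the inoperative provisions, so the answer is no.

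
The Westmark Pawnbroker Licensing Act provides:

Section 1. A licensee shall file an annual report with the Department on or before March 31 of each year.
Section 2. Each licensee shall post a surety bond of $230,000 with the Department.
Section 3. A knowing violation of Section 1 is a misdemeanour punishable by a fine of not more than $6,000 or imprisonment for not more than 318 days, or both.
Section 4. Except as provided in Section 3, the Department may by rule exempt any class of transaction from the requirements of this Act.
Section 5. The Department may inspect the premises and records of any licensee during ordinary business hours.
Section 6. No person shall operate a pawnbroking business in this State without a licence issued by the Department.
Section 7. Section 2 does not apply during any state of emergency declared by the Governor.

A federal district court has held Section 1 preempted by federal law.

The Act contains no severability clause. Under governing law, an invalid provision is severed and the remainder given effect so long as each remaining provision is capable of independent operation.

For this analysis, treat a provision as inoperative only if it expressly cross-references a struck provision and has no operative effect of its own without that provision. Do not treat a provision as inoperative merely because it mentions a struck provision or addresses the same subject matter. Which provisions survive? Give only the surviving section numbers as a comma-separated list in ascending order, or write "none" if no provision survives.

Section 1 is struck. Section 3 merely fixes the criminal penalty for violating Section 1; with Section 1 gone it has nothing to operate on and falls away. Section 4 mentions Section 3 but its own obligation stands independently of Section 3, so Section 4 is not affected. Under the stated default rule, only provisions that cannot operate independently fall away; the rest are enforced. The provisions still in force are Section 2, Section 4, Section 5, Section 6, and Section 7.

2, 4, 5, 6, 7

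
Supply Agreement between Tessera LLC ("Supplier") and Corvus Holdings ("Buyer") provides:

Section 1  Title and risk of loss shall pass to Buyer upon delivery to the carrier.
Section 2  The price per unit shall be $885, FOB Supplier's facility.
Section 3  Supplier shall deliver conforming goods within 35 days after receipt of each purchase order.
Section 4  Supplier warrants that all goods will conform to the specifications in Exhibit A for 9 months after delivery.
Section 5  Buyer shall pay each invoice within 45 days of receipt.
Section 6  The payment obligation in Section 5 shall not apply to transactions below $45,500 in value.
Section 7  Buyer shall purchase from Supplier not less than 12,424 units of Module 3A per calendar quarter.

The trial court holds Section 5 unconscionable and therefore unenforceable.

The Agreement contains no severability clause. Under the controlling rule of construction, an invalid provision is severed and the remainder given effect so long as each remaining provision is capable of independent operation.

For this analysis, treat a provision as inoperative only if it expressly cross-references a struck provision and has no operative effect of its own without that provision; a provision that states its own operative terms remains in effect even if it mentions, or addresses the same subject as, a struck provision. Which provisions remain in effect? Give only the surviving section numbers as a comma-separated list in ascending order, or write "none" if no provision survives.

1, 2, 3, 4, 7

Section 5 is struck. Section 6 has no operative effect of its own apart from Section 5 and is therefore inoperative. With no severability clause, the stated default rule severs what cannot stand and enforces each remaining provision that can operate on its own. The provisions still in force are Section 1, Section 2, Section 3, Section 4, and Section 7.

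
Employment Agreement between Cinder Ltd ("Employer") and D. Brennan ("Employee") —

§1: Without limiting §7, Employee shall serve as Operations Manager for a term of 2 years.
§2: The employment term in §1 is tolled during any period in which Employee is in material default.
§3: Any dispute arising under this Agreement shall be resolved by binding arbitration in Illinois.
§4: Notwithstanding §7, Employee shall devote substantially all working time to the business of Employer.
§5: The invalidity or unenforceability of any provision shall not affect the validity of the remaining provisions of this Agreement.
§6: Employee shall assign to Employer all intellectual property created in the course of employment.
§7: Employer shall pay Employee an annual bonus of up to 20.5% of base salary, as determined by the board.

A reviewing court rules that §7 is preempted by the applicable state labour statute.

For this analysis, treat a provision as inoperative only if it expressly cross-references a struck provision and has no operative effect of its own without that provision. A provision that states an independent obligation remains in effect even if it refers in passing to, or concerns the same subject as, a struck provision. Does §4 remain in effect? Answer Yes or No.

Yes

§7 is struck. Although §4 refers to §7, its operative terms do not depend on §7, so it remains in effect. §1 mentions §7 but its own obligation stands independently of §7, so §1 is not affected. No other provision's operative terms depend on §7. Under the severability clause in §5, the remaining provisions continue in force. §1, §2, §3, §4, §5, and §6 remain in effect. §4 is among the surviving provisions, so the answer is yes.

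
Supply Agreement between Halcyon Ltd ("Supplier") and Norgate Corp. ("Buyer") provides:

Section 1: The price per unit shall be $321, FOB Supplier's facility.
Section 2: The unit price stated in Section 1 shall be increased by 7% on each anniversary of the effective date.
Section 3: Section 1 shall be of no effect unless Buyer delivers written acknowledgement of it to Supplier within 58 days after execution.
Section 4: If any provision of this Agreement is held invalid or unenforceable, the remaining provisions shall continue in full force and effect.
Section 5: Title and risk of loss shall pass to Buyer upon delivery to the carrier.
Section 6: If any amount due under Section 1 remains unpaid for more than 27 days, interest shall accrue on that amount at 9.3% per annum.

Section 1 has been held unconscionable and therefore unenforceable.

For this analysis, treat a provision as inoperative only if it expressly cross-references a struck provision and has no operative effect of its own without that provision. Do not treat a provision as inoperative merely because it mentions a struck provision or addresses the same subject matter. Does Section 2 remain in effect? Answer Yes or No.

Section 1 is struck. The whole of Section 2 is the escalation of the unit price, defined by reference to Section 1, so Section 2 cannot stand once Section 1 is removed. The only function of Section 3 is the acknowledgement condition for Section 1, so it cannot stand once Section 1 is removed. Section 6 has no operative effect of its own apart from Section 1 and is therefore inoperative. Section 4 is a severability clause and preserves every provision that can still be given independent effect. That leaves Section 4 and Section 5 in effect. Section 2 is among the inoperative provisions, so the answer is no.

No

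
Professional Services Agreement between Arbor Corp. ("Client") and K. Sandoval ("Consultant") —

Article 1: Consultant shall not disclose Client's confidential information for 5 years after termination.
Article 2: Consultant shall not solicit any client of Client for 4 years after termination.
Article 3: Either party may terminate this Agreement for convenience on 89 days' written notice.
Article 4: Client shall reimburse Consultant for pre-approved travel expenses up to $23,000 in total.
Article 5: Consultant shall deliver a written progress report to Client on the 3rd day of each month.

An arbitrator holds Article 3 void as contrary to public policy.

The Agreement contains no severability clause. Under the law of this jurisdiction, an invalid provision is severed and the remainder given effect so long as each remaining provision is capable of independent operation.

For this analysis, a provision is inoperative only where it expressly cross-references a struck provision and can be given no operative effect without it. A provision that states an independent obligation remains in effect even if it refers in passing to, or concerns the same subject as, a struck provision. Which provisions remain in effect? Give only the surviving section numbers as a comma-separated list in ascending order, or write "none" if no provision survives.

Article 3 is struck. Nothing else in the Agreement is defined by reference to Article 3. With no severability clause, the stated default rule severs what cannot stand and enforces each remaining provision that can operate on its own. The provisions still in force are Article 1, Article 2, Article 4, and Article 5.

1, 2, 4, 5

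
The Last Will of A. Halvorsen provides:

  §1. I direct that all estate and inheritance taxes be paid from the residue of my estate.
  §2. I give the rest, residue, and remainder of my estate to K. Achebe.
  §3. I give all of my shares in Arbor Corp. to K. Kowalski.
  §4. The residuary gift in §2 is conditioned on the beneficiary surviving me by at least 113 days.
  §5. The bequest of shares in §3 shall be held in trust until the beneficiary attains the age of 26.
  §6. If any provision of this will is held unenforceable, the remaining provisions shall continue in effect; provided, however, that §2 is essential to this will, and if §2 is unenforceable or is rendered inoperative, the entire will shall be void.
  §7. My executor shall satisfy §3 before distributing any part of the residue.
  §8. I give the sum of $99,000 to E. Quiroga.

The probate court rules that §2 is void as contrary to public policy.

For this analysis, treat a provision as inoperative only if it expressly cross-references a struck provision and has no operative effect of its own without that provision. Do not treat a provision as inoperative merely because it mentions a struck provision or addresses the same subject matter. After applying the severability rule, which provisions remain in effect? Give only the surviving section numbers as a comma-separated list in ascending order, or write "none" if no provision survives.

none

§2 is struck. The only function of §4 is the survivorship condition on §2, so it cannot stand once §2 is removed. §6 makes §2 an essential term, and §2 is the provision held invalid; under §6, the entire will is therefore void. No provision of the will survives.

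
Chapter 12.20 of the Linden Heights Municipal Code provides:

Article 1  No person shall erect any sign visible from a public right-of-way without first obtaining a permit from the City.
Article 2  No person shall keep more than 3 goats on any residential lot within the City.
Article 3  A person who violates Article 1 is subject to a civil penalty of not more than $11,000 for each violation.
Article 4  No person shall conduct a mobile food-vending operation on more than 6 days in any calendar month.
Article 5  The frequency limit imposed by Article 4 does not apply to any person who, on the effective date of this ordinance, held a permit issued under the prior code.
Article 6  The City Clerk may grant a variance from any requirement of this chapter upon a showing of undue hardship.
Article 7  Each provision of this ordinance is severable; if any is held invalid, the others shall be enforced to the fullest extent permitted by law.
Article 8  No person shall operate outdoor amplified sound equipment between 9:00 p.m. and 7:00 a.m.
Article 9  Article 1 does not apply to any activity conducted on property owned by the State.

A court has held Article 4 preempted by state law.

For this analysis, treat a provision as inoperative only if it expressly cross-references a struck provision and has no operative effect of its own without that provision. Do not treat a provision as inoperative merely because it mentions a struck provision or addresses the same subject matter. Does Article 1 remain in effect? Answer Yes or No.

Article 4 is struck. Article 5 operates only by reference to Article 4, so it falls with Article 4. Article 7 is a severability clause and preserves every provision that can still be given independent effect. That leaves Article 1, Article 2, Article 3, Article 6, Article 7, Article 8, and Article 9 in effect. Article 1 is among the surviving provisions, so the answer is yes.

Yes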